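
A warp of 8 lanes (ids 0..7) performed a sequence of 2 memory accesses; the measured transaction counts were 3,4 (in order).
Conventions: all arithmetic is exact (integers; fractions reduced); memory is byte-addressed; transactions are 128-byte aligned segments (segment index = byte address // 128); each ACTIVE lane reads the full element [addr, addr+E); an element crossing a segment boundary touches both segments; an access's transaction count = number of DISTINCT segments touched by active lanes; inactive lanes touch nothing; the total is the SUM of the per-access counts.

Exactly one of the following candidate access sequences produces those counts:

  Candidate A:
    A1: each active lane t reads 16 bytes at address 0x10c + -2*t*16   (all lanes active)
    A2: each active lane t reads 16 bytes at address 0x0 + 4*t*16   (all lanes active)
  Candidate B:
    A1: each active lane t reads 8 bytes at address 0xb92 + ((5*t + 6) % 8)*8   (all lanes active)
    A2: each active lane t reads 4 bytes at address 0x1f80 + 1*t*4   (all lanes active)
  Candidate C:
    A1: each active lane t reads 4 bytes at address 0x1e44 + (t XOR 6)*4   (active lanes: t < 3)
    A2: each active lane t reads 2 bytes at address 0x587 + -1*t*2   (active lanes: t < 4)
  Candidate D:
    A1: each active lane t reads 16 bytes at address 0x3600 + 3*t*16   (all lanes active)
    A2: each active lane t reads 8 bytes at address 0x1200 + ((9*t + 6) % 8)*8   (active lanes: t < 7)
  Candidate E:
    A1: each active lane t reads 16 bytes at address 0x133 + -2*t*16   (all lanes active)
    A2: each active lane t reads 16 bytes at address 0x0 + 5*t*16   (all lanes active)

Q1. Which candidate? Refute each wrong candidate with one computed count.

B: A1 gives 1 transaction, not 3
C: A1 gives 1 transaction, not 3
D: A2 gives 1 transaction, not 4
E: A2 gives 5 transactions, not 4
A: all counts match (3,4)

Answer: A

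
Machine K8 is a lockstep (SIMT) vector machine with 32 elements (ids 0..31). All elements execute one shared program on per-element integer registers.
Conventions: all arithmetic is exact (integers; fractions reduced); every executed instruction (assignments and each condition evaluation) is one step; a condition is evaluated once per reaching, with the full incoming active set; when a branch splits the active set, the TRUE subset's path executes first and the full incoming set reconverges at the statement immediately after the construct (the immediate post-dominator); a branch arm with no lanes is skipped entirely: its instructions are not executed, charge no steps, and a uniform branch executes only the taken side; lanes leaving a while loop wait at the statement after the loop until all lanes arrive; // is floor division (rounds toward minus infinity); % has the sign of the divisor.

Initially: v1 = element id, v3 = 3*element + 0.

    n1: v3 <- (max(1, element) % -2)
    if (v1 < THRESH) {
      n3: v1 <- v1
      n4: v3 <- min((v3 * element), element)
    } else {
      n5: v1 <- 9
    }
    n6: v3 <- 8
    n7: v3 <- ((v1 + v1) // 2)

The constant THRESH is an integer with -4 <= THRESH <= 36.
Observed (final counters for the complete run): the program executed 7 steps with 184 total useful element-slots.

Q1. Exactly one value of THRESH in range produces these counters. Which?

Answer: THRESH = 24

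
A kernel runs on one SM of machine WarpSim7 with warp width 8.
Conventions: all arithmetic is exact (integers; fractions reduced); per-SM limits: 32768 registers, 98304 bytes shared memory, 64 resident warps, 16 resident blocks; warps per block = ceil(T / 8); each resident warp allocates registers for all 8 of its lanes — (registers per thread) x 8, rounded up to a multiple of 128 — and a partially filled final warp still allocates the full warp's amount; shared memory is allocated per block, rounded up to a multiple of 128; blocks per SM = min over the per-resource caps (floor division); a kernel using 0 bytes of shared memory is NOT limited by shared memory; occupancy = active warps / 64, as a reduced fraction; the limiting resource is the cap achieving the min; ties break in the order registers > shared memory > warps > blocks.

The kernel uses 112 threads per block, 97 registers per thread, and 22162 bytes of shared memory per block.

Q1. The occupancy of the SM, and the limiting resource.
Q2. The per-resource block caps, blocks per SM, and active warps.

Answer: occupancy 7/16, limited by registers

registers: 2 blocks
shared memory: 4 blocks
warps: 4 blocks
blocks: 16 blocks

Answer: 2 blocks, 28 active warps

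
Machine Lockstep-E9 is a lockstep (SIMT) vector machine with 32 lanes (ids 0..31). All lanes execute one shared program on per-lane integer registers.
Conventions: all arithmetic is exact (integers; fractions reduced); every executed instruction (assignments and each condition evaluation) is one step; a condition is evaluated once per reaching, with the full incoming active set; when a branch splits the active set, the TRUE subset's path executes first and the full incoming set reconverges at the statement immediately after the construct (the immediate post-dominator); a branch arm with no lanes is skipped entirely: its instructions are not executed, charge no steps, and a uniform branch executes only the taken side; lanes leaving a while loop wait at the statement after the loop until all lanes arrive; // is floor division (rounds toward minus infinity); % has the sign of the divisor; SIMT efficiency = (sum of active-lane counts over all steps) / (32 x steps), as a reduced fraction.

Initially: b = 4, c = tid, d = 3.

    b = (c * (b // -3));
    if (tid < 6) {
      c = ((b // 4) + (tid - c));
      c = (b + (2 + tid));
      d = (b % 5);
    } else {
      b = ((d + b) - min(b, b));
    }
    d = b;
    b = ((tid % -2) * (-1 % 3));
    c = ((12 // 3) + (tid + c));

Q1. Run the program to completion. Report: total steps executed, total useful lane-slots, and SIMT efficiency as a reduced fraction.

Answer: 9 steps, 204 useful, 17/24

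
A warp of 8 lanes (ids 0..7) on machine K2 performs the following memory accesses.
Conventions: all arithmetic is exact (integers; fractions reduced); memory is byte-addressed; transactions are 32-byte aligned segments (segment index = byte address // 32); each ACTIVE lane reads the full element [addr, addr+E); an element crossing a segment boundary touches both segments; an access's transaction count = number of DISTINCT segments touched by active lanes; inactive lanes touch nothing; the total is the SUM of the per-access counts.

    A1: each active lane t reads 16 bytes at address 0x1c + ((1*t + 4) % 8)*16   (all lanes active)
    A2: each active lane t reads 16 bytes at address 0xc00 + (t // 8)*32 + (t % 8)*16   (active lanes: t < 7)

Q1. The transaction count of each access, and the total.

A1: 5 transactions
A2: 4 transactions

Answer: 5,4; total 9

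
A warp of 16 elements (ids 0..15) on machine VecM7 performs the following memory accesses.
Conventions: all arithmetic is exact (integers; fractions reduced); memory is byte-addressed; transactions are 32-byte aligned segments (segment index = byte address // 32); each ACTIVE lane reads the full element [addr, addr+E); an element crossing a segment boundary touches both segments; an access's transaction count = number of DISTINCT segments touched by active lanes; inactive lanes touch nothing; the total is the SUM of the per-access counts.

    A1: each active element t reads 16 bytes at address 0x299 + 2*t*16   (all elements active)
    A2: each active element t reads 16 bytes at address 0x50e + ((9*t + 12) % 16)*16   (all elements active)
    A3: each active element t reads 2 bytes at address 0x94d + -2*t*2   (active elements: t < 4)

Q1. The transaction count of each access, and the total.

A1: 17 transactions
A2: 9 transactions
A3: 1 transaction

Answer: 17,9,1; total 27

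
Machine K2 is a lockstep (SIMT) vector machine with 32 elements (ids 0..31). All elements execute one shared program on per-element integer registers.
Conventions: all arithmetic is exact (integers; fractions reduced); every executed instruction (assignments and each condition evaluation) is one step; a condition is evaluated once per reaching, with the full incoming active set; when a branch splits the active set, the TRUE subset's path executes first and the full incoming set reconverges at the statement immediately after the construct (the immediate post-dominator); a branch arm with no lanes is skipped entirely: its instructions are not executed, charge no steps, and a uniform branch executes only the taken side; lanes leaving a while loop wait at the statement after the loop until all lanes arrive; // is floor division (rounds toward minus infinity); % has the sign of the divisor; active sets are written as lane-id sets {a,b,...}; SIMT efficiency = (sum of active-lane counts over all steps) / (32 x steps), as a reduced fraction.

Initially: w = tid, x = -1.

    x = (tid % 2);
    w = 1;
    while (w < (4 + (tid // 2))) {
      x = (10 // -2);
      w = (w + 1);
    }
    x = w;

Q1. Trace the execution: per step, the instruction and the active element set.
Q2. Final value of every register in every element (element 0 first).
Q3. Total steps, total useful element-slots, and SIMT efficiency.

step 0: x <- (tid % 2)               {0,1,2,3,4,5,6,7,8,9,10,11,12,13,14,15,16,17,18,19,20,21,22,23,24,25,26,27,28,29,30,31}
step 1: w <- 1                       {0,1,2,3,4,5,6,7,8,9,10,11,12,13,14,15,16,17,18,19,20,21,22,23,24,25,26,27,28,29,30,31}
step 2: eval (w < (4 + (tid // 2)))  {0,1,2,3,4,5,6,7,8,9,10,11,12,13,14,15,16,17,18,19,20,21,22,23,24,25,26,27,28,29,30,31}
step 3: x <- (10 // -2)              {0,1,2,3,4,5,6,7,8,9,10,11,12,13,14,15,16,17,18,19,20,21,22,23,24,25,26,27,28,29,30,31}
step 4: w <- (w + 1)                 {0,1,2,3,4,5,6,7,8,9,10,11,12,13,14,15,16,17,18,19,20,21,22,23,24,25,26,27,28,29,30,31}
step 5: eval (w < (4 + (tid // 2)))  {0,1,2,3,4,5,6,7,8,9,10,11,12,13,14,15,16,17,18,19,20,21,22,23,24,25,26,27,28,29,30,31}
step 6: x <- (10 // -2)              {0,1,2,3,4,5,6,7,8,9,10,11,12,13,14,15,16,17,18,19,20,21,22,23,24,25,26,27,28,29,30,31}
step 7: w <- (w + 1)                 {0,1,2,3,4,5,6,7,8,9,10,11,12,13,14,15,16,17,18,19,20,21,22,23,24,25,26,27,28,29,30,31}
step 8: eval (w < (4 + (tid // 2)))  {0,1,2,3,4,5,6,7,8,9,10,11,12,13,14,15,16,17,18,19,20,21,22,23,24,25,26,27,28,29,30,31}
step 9: x <- (10 // -2)              {0,1,2,3,4,5,6,7,8,9,10,11,12,13,14,15,16,17,18,19,20,21,22,23,24,25,26,27,28,29,30,31}
step 10: w <- (w + 1)                 {0,1,2,3,4,5,6,7,8,9,10,11,12,13,14,15,16,17,18,19,20,21,22,23,24,25,26,27,28,29,30,31}
step 11: eval (w < (4 + (tid // 2)))  {0,1,2,3,4,5,6,7,8,9,10,11,12,13,14,15,16,17,18,19,20,21,22,23,24,25,26,27,28,29,30,31}
step 12: x <- (10 // -2)              {2,3,4,5,6,7,8,9,10,11,12,13,14,15,16,17,18,19,20,21,22,23,24,25,26,27,28,29,30,31}
step 13: w <- (w + 1)                 {2,3,4,5,6,7,8,9,10,11,12,13,14,15,16,17,18,19,20,21,22,23,24,25,26,27,28,29,30,31}
step 14: eval (w < (4 + (tid // 2)))  {2,3,4,5,6,7,8,9,10,11,12,13,14,15,16,17,18,19,20,21,22,23,24,25,26,27,28,29,30,31}
step 15: x <- (10 // -2)              {4,5,6,7,8,9,10,11,12,13,14,15,16,17,18,19,20,21,22,23,24,25,26,27,28,29,30,31}
step 16: w <- (w + 1)                 {4,5,6,7,8,9,10,11,12,13,14,15,16,17,18,19,20,21,22,23,24,25,26,27,28,29,30,31}
step 17: eval (w < (4 + (tid // 2)))  {4,5,6,7,8,9,10,11,12,13,14,15,16,17,18,19,20,21,22,23,24,25,26,27,28,29,30,31}
step 18: x <- (10 // -2)              {6,7,8,9,10,11,12,13,14,15,16,17,18,19,20,21,22,23,24,25,26,27,28,29,30,31}
step 19: w <- (w + 1)                 {6,7,8,9,10,11,12,13,14,15,16,17,18,19,20,21,22,23,24,25,26,27,28,29,30,31}
step 20: eval (w < (4 + (tid // 2)))  {6,7,8,9,10,11,12,13,14,15,16,17,18,19,20,21,22,23,24,25,26,27,28,29,30,31}
step 21: x <- (10 // -2)              {8,9,10,11,12,13,14,15,16,17,18,19,20,21,22,23,24,25,26,27,28,29,30,31}
step 22: w <- (w + 1)                 {8,9,10,11,12,13,14,15,16,17,18,19,20,21,22,23,24,25,26,27,28,29,30,31}
step 23: eval (w < (4 + (tid // 2)))  {8,9,10,11,12,13,14,15,16,17,18,19,20,21,22,23,24,25,26,27,28,29,30,31}
step 24: x <- (10 // -2)              {10,11,12,13,14,15,16,17,18,19,20,21,22,23,24,25,26,27,28,29,30,31}
step 25: w <- (w + 1)                 {10,11,12,13,14,15,16,17,18,19,20,21,22,23,24,25,26,27,28,29,30,31}
step 26: eval (w < (4 + (tid // 2)))  {10,11,12,13,14,15,16,17,18,19,20,21,22,23,24,25,26,27,28,29,30,31}
step 27: x <- (10 // -2)              {12,13,14,15,16,17,18,19,20,21,22,23,24,25,26,27,28,29,30,31}
step 28: w <- (w + 1)                 {12,13,14,15,16,17,18,19,20,21,22,23,24,25,26,27,28,29,30,31}
step 29: eval (w < (4 + (tid // 2)))  {12,13,14,15,16,17,18,19,20,21,22,23,24,25,26,27,28,29,30,31}
step 30: x <- (10 // -2)              {14,15,16,17,18,19,20,21,22,23,24,25,26,27,28,29,30,31}
step 31: w <- (w + 1)                 {14,15,16,17,18,19,20,21,22,23,24,25,26,27,28,29,30,31}
step 32: eval (w < (4 + (tid // 2)))  {14,15,16,17,18,19,20,21,22,23,24,25,26,27,28,29,30,31}
step 33: x <- (10 // -2)              {16,17,18,19,20,21,22,23,24,25,26,27,28,29,30,31}
step 34: w <- (w + 1)                 {16,17,18,19,20,21,22,23,24,25,26,27,28,29,30,31}
step 35: eval (w < (4 + (tid // 2)))  {16,17,18,19,20,21,22,23,24,25,26,27,28,29,30,31}
step 36: x <- (10 // -2)              {18,19,20,21,22,23,24,25,26,27,28,29,30,31}
step 37: w <- (w + 1)                 {18,19,20,21,22,23,24,25,26,27,28,29,30,31}
step 38: eval (w < (4 + (tid // 2)))  {18,19,20,21,22,23,24,25,26,27,28,29,30,31}
step 39: x <- (10 // -2)              {20,21,22,23,24,25,26,27,28,29,30,31}
step 40: w <- (w + 1)                 {20,21,22,23,24,25,26,27,28,29,30,31}
step 41: eval (w < (4 + (tid // 2)))  {20,21,22,23,24,25,26,27,28,29,30,31}
step 42: x <- (10 // -2)              {22,23,24,25,26,27,28,29,30,31}
step 43: w <- (w + 1)                 {22,23,24,25,26,27,28,29,30,31}
step 44: eval (w < (4 + (tid // 2)))  {22,23,24,25,26,27,28,29,30,31}
step 45: x <- (10 // -2)              {24,25,26,27,28,29,30,31}
step 46: w <- (w + 1)                 {24,25,26,27,28,29,30,31}
step 47: eval (w < (4 + (tid // 2)))  {24,25,26,27,28,29,30,31}
step 48: x <- (10 // -2)              {26,27,28,29,30,31}
step 49: w <- (w + 1)                 {26,27,28,29,30,31}
step 50: eval (w < (4 + (tid // 2)))  {26,27,28,29,30,31}
step 51: x <- (10 // -2)              {28,29,30,31}
step 52: w <- (w + 1)                 {28,29,30,31}
step 53: eval (w < (4 + (tid // 2)))  {28,29,30,31}
step 54: x <- (10 // -2)              {30,31}
step 55: w <- (w + 1)                 {30,31}
step 56: eval (w < (4 + (tid // 2)))  {30,31}
step 57: x <- w                       {0,1,2,3,4,5,6,7,8,9,10,11,12,13,14,15,16,17,18,19,20,21,22,23,24,25,26,27,28,29,30,31}

Answer: 58 steps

w: 4,4,5,5,6,6,7,7,8,8,9,9,10,10,11,11,12,12,13,13,14,14,15,15,16,16,17,17,18,18,19,19
x: 4,4,5,5,6,6,7,7,8,8,9,9,10,10,11,11,12,12,13,13,14,14,15,15,16,16,17,17,18,18,19,19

steps = 58; useful = 1136; efficiency = 1136/1856 = 71/116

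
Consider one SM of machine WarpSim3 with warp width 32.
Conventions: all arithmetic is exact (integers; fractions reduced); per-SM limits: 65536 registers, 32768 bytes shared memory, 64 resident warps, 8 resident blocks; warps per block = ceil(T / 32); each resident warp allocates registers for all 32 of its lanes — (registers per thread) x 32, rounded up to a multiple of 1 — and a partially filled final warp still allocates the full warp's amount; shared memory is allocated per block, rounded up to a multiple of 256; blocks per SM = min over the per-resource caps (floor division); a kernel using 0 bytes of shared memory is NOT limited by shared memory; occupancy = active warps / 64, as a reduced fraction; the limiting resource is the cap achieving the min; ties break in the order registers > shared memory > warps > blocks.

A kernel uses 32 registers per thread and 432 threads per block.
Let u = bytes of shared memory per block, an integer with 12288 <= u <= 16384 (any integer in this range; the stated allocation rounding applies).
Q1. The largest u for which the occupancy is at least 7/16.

Answer: u = 16384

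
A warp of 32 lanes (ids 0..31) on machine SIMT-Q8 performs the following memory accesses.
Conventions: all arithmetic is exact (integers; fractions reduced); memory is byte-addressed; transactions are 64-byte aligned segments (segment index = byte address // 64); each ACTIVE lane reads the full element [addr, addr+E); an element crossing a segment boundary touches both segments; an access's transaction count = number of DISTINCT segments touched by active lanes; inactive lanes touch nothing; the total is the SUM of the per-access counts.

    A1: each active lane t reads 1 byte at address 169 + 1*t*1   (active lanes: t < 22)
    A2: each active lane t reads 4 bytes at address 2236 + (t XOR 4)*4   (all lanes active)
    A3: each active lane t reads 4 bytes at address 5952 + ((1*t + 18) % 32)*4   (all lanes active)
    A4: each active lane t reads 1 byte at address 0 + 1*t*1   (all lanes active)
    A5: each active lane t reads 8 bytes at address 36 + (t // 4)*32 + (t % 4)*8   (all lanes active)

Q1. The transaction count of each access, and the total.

A1: 1 transaction
A2: 3 transactions
A3: 2 transactions
A4: 1 transaction
A5: 5 transactions

Answer: 1,3,2,1,5; total 12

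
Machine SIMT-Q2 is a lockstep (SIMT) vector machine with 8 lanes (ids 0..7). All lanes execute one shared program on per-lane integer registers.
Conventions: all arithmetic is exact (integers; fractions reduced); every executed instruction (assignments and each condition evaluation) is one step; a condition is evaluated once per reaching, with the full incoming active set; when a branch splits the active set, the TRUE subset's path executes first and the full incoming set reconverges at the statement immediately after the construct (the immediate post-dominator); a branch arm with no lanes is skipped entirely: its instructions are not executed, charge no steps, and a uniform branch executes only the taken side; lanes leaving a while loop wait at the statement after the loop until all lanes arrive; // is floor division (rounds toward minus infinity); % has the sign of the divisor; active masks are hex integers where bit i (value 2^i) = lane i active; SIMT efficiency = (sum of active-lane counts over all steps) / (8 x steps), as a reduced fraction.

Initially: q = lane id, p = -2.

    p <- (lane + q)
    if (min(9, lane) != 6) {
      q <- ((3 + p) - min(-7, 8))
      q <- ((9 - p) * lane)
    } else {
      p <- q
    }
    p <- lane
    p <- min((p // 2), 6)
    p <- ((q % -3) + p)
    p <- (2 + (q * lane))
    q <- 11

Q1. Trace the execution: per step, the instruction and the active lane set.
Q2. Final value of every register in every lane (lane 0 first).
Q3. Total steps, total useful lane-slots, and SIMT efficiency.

step 0: p <- (lane + q)              0xff
step 1: eval (min(9, lane) != 6)     0xff
step 2: q <- ((3 + p) - min(-7, 8))  0xbf
step 3: q <- ((9 - p) * lane)        0xbf
step 4: p <- q                       0x40
step 5: p <- lane                    0xff
step 6: p <- min((p // 2), 6)        0xff
step 7: p <- ((q % -3) + p)          0xff
step 8: p <- (2 + (q * lane))        0xff
step 9: q <- 11                      0xff

Answer: 10 steps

q: 11,11,11,11,11,11,11,11
p: 2,9,22,29,18,-23,38,-243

steps = 10; useful = 71; efficiency = 71/80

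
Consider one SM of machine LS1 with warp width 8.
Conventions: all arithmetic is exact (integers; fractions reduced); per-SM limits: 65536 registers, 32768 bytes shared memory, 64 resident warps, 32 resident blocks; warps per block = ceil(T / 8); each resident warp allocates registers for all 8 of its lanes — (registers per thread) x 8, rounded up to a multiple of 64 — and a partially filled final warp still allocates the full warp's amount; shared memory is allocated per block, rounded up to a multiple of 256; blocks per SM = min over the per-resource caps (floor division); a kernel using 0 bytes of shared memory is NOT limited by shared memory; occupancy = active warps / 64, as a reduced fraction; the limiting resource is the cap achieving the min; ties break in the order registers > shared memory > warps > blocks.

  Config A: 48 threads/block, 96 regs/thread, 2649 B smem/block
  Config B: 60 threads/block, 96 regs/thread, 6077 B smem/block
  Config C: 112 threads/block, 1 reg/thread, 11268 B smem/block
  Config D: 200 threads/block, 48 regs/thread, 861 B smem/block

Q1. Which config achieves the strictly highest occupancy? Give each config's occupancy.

occupancies: A 15/16, B 5/8, C 7/16, D 25/32

Answer: A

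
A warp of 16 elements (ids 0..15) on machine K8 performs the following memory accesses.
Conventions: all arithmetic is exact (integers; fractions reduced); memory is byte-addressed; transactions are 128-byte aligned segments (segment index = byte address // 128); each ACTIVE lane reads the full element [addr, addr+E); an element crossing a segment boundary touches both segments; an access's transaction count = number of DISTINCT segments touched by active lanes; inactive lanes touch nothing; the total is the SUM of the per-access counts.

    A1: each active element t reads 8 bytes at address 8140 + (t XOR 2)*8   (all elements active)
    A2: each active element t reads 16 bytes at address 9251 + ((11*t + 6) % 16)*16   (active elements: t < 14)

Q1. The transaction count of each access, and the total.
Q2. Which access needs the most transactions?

A1: 2 transactions
A2: 3 transactions

Answer: 2,3; total 5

Answer: A2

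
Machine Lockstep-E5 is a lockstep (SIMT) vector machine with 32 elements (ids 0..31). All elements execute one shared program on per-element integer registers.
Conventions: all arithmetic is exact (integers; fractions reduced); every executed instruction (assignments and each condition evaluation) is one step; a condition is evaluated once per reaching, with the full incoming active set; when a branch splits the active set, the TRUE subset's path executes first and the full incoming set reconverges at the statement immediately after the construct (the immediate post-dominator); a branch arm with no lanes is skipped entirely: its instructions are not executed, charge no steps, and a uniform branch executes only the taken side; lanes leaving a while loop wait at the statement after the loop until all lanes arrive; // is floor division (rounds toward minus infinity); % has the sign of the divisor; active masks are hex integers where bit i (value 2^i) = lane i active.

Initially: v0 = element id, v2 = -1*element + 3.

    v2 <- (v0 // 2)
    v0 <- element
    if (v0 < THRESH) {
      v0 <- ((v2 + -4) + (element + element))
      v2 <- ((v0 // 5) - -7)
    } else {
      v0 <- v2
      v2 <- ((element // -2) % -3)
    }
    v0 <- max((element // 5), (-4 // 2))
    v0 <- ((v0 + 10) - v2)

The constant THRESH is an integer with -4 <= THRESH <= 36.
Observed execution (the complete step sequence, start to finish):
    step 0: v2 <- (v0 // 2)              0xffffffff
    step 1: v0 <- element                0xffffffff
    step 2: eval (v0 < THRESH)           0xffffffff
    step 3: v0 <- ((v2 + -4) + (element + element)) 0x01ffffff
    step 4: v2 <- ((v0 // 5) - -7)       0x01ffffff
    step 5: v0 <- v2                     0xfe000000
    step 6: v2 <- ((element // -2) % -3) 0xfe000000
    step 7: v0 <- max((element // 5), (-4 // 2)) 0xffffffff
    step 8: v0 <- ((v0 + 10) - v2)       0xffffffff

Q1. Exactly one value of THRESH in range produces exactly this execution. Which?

Answer: THRESH = 25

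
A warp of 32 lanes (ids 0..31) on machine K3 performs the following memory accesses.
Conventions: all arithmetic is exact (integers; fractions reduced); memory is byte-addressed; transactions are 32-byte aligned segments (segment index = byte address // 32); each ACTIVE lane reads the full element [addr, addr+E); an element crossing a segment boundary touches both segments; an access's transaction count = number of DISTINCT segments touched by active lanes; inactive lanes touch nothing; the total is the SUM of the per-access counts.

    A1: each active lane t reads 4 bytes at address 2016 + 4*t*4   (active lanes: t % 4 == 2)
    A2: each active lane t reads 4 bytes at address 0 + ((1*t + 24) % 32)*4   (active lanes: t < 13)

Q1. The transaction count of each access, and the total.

A1: 8 transactions
A2: 2 transactions

Answer: 8,2; total 10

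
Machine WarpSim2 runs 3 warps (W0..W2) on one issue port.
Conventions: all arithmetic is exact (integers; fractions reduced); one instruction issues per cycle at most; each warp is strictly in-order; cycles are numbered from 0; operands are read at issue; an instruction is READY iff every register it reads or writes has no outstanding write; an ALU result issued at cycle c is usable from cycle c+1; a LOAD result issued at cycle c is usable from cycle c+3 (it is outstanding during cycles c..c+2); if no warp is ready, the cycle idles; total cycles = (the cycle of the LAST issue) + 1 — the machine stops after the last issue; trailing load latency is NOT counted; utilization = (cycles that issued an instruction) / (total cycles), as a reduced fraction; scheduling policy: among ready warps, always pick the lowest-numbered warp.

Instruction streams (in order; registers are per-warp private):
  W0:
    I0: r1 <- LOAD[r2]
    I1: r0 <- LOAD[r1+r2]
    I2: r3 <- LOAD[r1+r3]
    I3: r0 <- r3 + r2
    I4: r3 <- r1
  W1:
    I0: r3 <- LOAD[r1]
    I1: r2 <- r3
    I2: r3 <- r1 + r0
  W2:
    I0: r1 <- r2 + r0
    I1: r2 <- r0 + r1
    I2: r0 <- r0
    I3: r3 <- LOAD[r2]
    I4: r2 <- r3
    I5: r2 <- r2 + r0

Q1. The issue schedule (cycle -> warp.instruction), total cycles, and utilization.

cycle 0: W0.I0
cycle 1: W1.I0
cycle 2: W2.I0
cycle 3: W0.I1
cycle 4: W0.I2
cycle 5: W1.I1
cycle 6: W1.I2
cycle 7: W0.I3
cycle 8: W0.I4
cycle 9: W2.I1
cycle 10: W2.I2
cycle 11: W2.I3
cycle 12: idle
cycle 13: idle
cycle 14: W2.I4
cycle 15: W2.I5

Answer: 16 cycles, utilization 7/8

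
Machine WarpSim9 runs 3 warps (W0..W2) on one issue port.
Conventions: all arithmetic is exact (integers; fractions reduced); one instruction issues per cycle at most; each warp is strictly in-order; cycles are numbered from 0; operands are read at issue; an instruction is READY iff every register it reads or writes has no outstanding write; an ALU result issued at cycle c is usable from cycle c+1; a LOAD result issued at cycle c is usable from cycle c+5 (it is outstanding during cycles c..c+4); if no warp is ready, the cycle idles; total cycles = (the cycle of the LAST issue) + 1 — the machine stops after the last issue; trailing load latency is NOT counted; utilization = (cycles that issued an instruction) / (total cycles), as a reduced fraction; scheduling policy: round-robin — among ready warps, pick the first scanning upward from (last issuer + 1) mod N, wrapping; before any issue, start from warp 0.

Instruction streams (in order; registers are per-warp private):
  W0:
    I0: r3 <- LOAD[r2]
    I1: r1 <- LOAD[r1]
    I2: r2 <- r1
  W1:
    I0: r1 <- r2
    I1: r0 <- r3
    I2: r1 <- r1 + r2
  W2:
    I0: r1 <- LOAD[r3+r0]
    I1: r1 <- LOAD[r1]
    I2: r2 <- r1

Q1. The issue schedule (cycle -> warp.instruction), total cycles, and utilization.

cycle 0: W0.I0
cycle 1: W1.I0
cycle 2: W2.I0
cycle 3: W0.I1
cycle 4: W1.I1
cycle 5: W1.I2
cycle 6: idle
cycle 7: W2.I1
cycle 8: W0.I2
cycle 9: idle
cycle 10: idle
cycle 11: idle
cycle 12: W2.I2

Answer: 13 cycles, utilization 9/13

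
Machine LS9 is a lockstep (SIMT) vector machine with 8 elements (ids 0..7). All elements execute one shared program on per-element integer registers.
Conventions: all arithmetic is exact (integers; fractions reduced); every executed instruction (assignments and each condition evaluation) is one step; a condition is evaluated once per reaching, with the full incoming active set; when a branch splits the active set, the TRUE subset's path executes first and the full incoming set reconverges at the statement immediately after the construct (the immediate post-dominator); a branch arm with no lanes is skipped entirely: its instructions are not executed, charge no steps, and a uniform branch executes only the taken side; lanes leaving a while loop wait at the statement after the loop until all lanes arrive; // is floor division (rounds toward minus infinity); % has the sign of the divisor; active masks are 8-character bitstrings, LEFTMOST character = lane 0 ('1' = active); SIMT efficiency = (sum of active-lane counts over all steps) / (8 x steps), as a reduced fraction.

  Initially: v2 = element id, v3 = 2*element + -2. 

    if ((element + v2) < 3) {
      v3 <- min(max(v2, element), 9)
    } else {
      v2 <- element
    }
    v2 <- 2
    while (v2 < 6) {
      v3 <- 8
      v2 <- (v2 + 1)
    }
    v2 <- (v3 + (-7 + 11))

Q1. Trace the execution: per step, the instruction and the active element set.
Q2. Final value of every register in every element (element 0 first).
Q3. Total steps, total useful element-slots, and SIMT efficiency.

step 0: eval ((element + v2) < 3)    11111111
step 1: v3 <- min(max(v2, element), 9) 11000000
step 2: v2 <- element                00111111
step 3: v2 <- 2                      11111111
step 4: eval (v2 < 6)                11111111
step 5: v3 <- 8                      11111111
step 6: v2 <- (v2 + 1)               11111111
step 7: eval (v2 < 6)                11111111
step 8: v3 <- 8                      11111111
step 9: v2 <- (v2 + 1)               11111111
step 10: eval (v2 < 6)                11111111
step 11: v3 <- 8                      11111111
step 12: v2 <- (v2 + 1)               11111111
step 13: eval (v2 < 6)                11111111
step 14: v3 <- 8                      11111111
step 15: v2 <- (v2 + 1)               11111111
step 16: eval (v2 < 6)                11111111
step 17: v2 <- (v3 + (-7 + 11))       11111111

Answer: 18 steps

v2: 12,12,12,12,12,12,12,12
v3: 8,8,8,8,8,8,8,8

steps = 18; useful = 136; efficiency = 136/144 = 17/18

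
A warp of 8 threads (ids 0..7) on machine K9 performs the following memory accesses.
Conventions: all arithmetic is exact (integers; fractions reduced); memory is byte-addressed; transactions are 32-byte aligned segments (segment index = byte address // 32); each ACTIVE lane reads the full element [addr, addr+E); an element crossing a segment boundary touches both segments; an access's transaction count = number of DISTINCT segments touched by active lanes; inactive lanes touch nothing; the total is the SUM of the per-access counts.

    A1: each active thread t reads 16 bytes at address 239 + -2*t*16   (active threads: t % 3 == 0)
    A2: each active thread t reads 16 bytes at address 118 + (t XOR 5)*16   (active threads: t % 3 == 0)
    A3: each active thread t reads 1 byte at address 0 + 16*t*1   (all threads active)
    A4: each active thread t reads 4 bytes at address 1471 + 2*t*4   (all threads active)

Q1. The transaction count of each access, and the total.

A1: 3 transactions
A2: 3 transactions
A3: 4 transactions
A4: 3 transactions

Answer: 3,3,4,3; total 13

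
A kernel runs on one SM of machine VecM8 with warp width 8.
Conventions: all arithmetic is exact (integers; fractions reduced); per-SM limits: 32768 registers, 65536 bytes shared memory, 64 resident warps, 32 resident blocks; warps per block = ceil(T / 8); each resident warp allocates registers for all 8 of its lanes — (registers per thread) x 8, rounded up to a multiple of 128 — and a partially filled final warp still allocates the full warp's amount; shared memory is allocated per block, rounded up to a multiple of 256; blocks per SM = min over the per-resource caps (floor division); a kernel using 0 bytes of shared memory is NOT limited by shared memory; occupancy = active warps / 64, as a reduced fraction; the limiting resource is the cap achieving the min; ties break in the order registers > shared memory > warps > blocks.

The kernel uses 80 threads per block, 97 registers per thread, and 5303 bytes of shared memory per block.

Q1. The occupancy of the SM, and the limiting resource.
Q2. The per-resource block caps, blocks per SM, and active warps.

Answer: occupancy 15/32, limited by registers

registers: 3 blocks
shared memory: 12 blocks
warps: 6 blocks
blocks: 32 blocks

Answer: 3 blocks, 30 active warps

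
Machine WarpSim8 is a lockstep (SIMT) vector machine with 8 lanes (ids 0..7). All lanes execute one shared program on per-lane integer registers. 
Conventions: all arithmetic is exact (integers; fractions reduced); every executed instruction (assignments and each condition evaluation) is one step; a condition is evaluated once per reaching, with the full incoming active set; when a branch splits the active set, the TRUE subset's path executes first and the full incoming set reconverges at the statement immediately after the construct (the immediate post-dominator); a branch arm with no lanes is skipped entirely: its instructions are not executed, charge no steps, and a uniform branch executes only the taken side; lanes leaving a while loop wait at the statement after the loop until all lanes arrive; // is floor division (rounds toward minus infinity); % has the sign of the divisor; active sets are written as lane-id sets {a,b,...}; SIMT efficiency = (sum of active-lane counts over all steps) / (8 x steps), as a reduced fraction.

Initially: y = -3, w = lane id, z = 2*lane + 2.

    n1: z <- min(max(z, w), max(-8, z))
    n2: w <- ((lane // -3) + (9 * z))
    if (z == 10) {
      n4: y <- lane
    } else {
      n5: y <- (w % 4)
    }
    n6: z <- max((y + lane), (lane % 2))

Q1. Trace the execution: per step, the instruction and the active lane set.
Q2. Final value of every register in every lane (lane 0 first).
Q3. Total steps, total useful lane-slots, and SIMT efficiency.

step 0: z <- min(max(z, w), max(-8, z)) {0,1,2,3,4,5,6,7}
step 1: w <- ((lane // -3) + (9 * z)) {0,1,2,3,4,5,6,7}
step 2: eval (z == 10)               {0,1,2,3,4,5,6,7}
step 3: y <- lane                    {4}
step 4: y <- (w % 4)                 {0,1,2,3,5,6,7}
step 5: z <- max((y + lane), (lane % 2)) {0,1,2,3,4,5,6,7}

Answer: 6 steps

y: 2,3,1,3,4,2,0,1
w: 18,35,53,71,88,106,124,141
z: 2,4,3,6,8,7,6,8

steps = 6; useful = 40; efficiency = 40/48 = 5/6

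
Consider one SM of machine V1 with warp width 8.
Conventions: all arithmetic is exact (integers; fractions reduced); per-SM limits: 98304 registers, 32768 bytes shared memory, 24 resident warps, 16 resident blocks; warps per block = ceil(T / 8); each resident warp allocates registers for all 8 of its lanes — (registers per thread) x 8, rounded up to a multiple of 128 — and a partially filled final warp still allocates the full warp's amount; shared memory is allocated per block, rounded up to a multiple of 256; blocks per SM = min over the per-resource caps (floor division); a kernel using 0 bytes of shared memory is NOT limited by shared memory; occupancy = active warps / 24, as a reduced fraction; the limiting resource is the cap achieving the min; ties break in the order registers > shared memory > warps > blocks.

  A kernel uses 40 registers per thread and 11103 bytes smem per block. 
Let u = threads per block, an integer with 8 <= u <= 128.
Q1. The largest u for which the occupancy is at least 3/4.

Answer: u = 96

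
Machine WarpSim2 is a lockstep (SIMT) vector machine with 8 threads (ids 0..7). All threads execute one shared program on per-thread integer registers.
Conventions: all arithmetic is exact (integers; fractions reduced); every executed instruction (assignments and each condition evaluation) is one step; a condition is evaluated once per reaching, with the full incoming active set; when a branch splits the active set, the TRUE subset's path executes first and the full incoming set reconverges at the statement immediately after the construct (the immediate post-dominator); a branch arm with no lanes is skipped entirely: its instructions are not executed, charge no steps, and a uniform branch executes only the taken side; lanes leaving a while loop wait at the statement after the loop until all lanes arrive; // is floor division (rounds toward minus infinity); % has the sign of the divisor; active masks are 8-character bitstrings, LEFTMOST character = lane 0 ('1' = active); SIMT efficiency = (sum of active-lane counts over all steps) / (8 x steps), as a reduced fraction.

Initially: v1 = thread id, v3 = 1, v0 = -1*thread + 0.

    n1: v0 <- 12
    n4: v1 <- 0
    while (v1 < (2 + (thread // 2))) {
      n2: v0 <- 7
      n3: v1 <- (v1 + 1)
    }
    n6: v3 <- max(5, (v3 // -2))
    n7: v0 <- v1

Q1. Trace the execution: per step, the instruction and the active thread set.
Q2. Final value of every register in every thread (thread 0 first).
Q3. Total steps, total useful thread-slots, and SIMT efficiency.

step 0: v0 <- 12                     11111111
step 1: v1 <- 0                      11111111
step 2: eval (v1 < (2 + (thread // 2))) 11111111
step 3: v0 <- 7                      11111111
step 4: v1 <- (v1 + 1)               11111111
step 5: eval (v1 < (2 + (thread // 2))) 11111111
step 6: v0 <- 7                      11111111
step 7: v1 <- (v1 + 1)               11111111
step 8: eval (v1 < (2 + (thread // 2))) 11111111
step 9: v0 <- 7                      00111111
step 10: v1 <- (v1 + 1)               00111111
step 11: eval (v1 < (2 + (thread // 2))) 00111111
step 12: v0 <- 7                      00001111
step 13: v1 <- (v1 + 1)               00001111
step 14: eval (v1 < (2 + (thread // 2))) 00001111
step 15: v0 <- 7                      00000011
step 16: v1 <- (v1 + 1)               00000011
step 17: eval (v1 < (2 + (thread // 2))) 00000011
step 18: v3 <- max(5, (v3 // -2))     11111111
step 19: v0 <- v1                     11111111

Answer: 20 steps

v1: 2,2,3,3,4,4,5,5
v3: 5,5,5,5,5,5,5,5
v0: 2,2,3,3,4,4,5,5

steps = 20; useful = 124; efficiency = 124/160 = 31/40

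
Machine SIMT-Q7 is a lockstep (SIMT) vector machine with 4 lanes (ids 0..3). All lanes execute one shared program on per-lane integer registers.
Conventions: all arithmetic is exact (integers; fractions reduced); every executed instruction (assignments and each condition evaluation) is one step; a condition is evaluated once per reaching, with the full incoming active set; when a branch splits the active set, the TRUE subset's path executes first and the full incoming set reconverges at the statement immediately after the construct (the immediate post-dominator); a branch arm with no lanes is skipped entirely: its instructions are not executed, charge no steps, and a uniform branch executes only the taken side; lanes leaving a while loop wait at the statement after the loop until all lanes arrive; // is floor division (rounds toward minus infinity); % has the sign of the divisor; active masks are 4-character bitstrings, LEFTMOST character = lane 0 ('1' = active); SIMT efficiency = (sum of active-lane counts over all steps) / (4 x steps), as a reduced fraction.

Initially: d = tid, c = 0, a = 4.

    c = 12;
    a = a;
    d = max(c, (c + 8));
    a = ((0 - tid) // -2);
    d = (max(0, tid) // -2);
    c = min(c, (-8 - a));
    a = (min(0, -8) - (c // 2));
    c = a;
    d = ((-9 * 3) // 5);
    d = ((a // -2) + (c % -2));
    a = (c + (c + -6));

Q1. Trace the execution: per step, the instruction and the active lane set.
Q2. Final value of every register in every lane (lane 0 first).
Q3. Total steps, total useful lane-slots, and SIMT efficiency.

step 0: c <- 12                      1111
step 1: a <- a                       1111
step 2: d <- max(c, (c + 8))         1111
step 3: a <- ((0 - tid) // -2)       1111
step 4: d <- (max(0, tid) // -2)     1111
step 5: c <- min(c, (-8 - a))        1111
step 6: a <- (min(0, -8) - (c // 2)) 1111
step 7: c <- a                       1111
step 8: d <- ((-9 * 3) // 5)         1111
step 9: d <- ((a // -2) + (c % -2))  1111
step 10: a <- (c + (c + -6))          1111

Answer: 11 steps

d: 2,2,0,0
c: -4,-4,-3,-3
a: -14,-14,-12,-12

steps = 11; useful = 44; efficiency = 44/44 = 1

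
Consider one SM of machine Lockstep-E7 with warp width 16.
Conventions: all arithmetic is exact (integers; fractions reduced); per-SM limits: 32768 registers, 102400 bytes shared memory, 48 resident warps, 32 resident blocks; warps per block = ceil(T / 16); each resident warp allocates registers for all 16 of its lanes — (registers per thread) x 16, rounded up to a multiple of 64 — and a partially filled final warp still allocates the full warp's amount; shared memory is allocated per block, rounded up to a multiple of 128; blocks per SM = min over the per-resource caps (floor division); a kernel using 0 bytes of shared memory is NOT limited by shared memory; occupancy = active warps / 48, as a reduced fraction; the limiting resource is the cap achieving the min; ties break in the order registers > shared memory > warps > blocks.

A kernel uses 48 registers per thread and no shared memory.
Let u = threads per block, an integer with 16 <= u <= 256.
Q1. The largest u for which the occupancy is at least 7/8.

Answer: u = 224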